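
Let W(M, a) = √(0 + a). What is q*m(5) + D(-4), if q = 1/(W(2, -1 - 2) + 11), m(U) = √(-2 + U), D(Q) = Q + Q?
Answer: (88*I - √3*(8 + I))/(√3 - 11*I) ≈ -7.8464 - 0.024194*I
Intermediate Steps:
W(M, a) = √a
D(Q) = 2*Q
q = 1/(11 + I*√3) (q = 1/(√(-1 - 2) + 11) = 1/(√(-3) + 11) = 1/(I*√3 + 11) = 1/(11 + I*√3) ≈ 0.08871 - 0.013968*I)
q*m(5) + D(-4) = (11/124 - I*√3/124)*√(-2 + 5) + 2*(-4) = (11/124 - I*√3/124)*√3 - 8 = √3*(11/124 - I*√3/124) - 8 = -8 + √3*(11/124 - I*√3/124)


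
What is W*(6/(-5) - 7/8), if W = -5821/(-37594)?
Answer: -483143/1503760 ≈ -0.32129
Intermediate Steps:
W = 5821/37594 (W = -5821*(-1/37594) = 5821/37594 ≈ 0.15484)
W*(6/(-5) - 7/8) = 5821*(6/(-5) - 7/8)/37594 = 5821*(6*(-⅕) - 7*⅛)/37594 = 5821*(-6/5 - 7/8)/37594 = (5821/37594)*(-83/40) = -483143/1503760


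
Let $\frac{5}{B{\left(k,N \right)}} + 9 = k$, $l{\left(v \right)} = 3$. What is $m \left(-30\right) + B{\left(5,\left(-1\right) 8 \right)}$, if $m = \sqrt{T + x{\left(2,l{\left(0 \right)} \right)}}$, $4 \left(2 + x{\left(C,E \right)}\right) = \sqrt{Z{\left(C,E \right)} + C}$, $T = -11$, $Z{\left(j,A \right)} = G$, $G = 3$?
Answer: $- \frac{5}{4} - 15 i \sqrt{52 - \sqrt{5}} \approx -1.25 - 105.82 i$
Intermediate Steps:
$Z{\left(j,A \right)} = 3$
$B{\left(k,N \right)} = \frac{5}{-9 + k}$
$x{\left(C,E \right)} = -2 + \frac{\sqrt{3 + C}}{4}$
$m = \sqrt{-13 + \frac{\sqrt{5}}{4}}$ ($m = \sqrt{-11 - \left(2 - \frac{\sqrt{3 + 2}}{4}\right)} = \sqrt{-11 - \left(2 - \frac{\sqrt{5}}{4}\right)} = \sqrt{-13 + \frac{\sqrt{5}}{4}} \approx 3.5272 i$)
$m \left(-30\right) + B{\left(5,\left(-1\right) 8 \right)} = \frac{\sqrt{-52 + \sqrt{5}}}{2} \left(-30\right) + \frac{5}{-9 + 5} = - 15 \sqrt{-52 + \sqrt{5}} + \frac{5}{-4} = - 15 \sqrt{-52 + \sqrt{5}} + 5 \left(- \frac{1}{4}\right) = - 15 \sqrt{-52 + \sqrt{5}} - \frac{5}{4} = - \frac{5}{4} - 15 \sqrt{-52 + \sqrt{5}}$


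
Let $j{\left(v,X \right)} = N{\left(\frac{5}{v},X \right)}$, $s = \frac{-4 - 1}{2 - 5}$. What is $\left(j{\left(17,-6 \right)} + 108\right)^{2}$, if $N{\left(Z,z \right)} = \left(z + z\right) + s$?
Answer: $\frac{85849}{9} \approx 9538.8$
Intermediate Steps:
$s = \frac{5}{3}$ ($s = - \frac{5}{-3} = \left(-5\right) \left(- \frac{1}{3}\right) = \frac{5}{3} \approx 1.6667$)
$N{\left(Z,z \right)} = \frac{5}{3} + 2 z$ ($N{\left(Z,z \right)} = \left(z + z\right) + \frac{5}{3} = 2 z + \frac{5}{3} = \frac{5}{3} + 2 z$)
$j{\left(v,X \right)} = \frac{5}{3} + 2 X$
$\left(j{\left(17,-6 \right)} + 108\right)^{2} = \left(\left(\frac{5}{3} + 2 \left(-6\right)\right) + 108\right)^{2} = \left(\left(\frac{5}{3} - 12\right) + 108\right)^{2} = \left(- \frac{31}{3} + 108\right)^{2} = \left(\frac{293}{3}\right)^{2} = \frac{85849}{9}$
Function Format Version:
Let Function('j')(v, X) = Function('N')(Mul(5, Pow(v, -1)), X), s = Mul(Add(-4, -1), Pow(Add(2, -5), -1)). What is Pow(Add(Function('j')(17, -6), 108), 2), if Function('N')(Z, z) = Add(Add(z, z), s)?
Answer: Rational(85849, 9) ≈ 9538.8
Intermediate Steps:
s = Rational(5, 3) (s = Mul(-5, Pow(-3, -1)) = Mul(-5, Rational(-1, 3)) = Rational(5, 3) ≈ 1.6667)
Function('N')(Z, z) = Add(Rational(5, 3), Mul(2, z)) (Function('N')(Z, z) = Add(Add(z, z), Rational(5, 3)) = Add(Mul(2, z), Rational(5, 3)) = Add(Rational(5, 3), Mul(2, z)))
Function('j')(v, X) = Add(Rational(5, 3), Mul(2, X))
Pow(Add(Function('j')(17, -6), 108), 2) = Pow(Add(Add(Rational(5, 3), Mul(2, -6)), 108), 2) = Pow(Add(Add(Rational(5, 3), -12), 108), 2) = Pow(Add(Rational(-31, 3), 108), 2) = Pow(Rational(293, 3), 2) = Rational(85849, 9)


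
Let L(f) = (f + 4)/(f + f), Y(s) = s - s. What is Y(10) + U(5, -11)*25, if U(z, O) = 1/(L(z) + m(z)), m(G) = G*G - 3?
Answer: 250/229 ≈ 1.0917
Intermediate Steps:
m(G) = -3 + G² (m(G) = G² - 3 = -3 + G²)
Y(s) = 0
L(f) = (4 + f)/(2*f) (L(f) = (4 + f)/((2*f)) = (4 + f)*(1/(2*f)) = (4 + f)/(2*f))
U(z, O) = 1/(-3 + z² + (4 + z)/(2*z)) (U(z, O) = 1/((4 + z)/(2*z) + (-3 + z²)) = 1/(-3 + z² + (4 + z)/(2*z)))
Y(10) + U(5, -11)*25 = 0 + (2*5/(4 - 5*5 + 2*5³))*25 = 0 + (2*5/(4 - 25 + 2*125))*25 = 0 + (2*5/(4 - 25 + 250))*25 = 0 + (2*5/229)*25 = 0 + (2*5*(1/229))*25 = 0 + (10/229)*25 = 0 + 250/229 = 250/229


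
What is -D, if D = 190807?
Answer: -190807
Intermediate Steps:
-D = -1*190807 = -190807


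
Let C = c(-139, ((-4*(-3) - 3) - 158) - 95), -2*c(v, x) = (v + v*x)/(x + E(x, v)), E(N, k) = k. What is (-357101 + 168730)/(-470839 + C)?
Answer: 144292186/360628897 ≈ 0.40011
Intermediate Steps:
c(v, x) = -(v + v*x)/(2*(v + x)) (c(v, x) = -(v + v*x)/(2*(x + v)) = -(v + v*x)/(2*(v + x)))
C = 33777/766 (C = -1*(-139)*(1 + (((-4*(-3) - 3) - 158) - 95))/(2*(-139) + 2*(((-4*(-3) - 3) - 158) - 95)) = -1*(-139)*(1 + (((12 - 3) - 158) - 95))/(-278 + 2*(((12 - 3) - 158) - 95)) = -1*(-139)*(1 + ((9 - 158) - 95))/(-278 + 2*((9 - 158) - 95)) = -1*(-139)*(1 + (-149 - 95))/(-278 + 2*(-149 - 95)) = -1*(-139)*(1 - 244)/(-278 + 2*(-244)) = -1*(-139)*(-243)/(-278 - 488) = -1*(-139)*(-243)/(-766) = -1*(-139)*(-1/766)*(-243) = 33777/766 ≈ 44.095)
(-357101 + 168730)/(-470839 + C) = (-357101 + 168730)/(-470839 + 33777/766) = -188371/(-360628897/766) = -188371*(-766/360628897) = 144292186/360628897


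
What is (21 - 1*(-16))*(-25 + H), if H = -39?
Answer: -2368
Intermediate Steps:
(21 - 1*(-16))*(-25 + H) = (21 - 1*(-16))*(-25 - 39) = (21 + 16)*(-64) = 37*(-64) = -2368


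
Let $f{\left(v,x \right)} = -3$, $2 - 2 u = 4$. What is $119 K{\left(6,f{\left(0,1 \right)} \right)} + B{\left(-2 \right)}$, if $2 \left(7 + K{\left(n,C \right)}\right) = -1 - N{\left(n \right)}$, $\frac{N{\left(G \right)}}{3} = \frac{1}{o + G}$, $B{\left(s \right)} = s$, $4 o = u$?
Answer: $- \frac{42575}{46} \approx -925.54$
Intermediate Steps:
$u = -1$ ($u = 1 - 2 = -1$)
$o = - \frac{1}{4}$ ($o = \frac{1}{4} \left(-1\right) = - \frac{1}{4} \approx -0.25$)
$N{\left(G \right)} = \frac{3}{- \frac{1}{4} + G}$
$K{\left(n,C \right)} = - \frac{15}{2} - \frac{6}{-1 + 4 n}$ ($K{\left(n,C \right)} = -7 + \frac{-1 - \frac{12}{-1 + 4 n}}{2} = -7 - \left(\frac{1}{2} + \frac{6}{-1 + 4 n}\right) = - \frac{15}{2} - \frac{6}{-1 + 4 n}$)
$119 K{\left(6,f{\left(0,1 \right)} \right)} + B{\left(-2 \right)} = 119 \frac{3 \left(1 - 120\right)}{2 \left(-1 + 4 \cdot 6\right)} - 2 = 119 \frac{3 \left(1 - 120\right)}{2 \left(-1 + 24\right)} - 2 = 119 \cdot \frac{3}{2} \cdot \frac{1}{23} \left(-119\right) - 2 = 119 \left(- \frac{357}{46}\right) - 2 = - \frac{42483}{46} - 2 = - \frac{42575}{46}$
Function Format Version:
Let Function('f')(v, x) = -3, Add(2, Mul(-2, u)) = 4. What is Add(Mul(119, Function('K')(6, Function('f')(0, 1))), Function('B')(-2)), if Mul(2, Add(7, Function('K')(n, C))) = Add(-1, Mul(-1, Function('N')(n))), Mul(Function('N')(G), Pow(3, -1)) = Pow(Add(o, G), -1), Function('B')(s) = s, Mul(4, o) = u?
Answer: Rational(-42575, 46) ≈ -925.54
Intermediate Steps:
u = -1 (u = Add(1, Mul(Rational(-1, 2), 4)) = Add(1, -2) = -1)
o = Rational(-1, 4) (o = Mul(Rational(1, 4), -1) = Rational(-1, 4) ≈ -0.25000)
Function('N')(G) = Mul(3, Pow(Add(Rational(-1, 4), G), -1))
Function('K')(n, C) = Add(Rational(-15, 2), Mul(-6, Pow(Add(-1, Mul(4, n)), -1))) (Function('K')(n, C) = Add(-7, Mul(Rational(1, 2), Add(-1, Mul(-1, Mul(12, Pow(Add(-1, Mul(4, n)), -1)))))) = Add(-7, Mul(Rational(1, 2), Add(-1, Mul(-12, Pow(Add(-1, Mul(4, n)), -1))))) = Add(-7, Add(Rational(-1, 2), Mul(-6, Pow(Add(-1, Mul(4, n)), -1)))) = Add(Rational(-15, 2), Mul(-6, Pow(Add(-1, Mul(4, n)), -1))))
Add(Mul(119, Function('K')(6, Function('f')(0, 1))), Function('B')(-2)) = Add(Mul(119, Mul(Rational(3, 2), Pow(Add(-1, Mul(4, 6)), -1), Add(1, Mul(-20, 6)))), -2) = Add(Mul(119, Mul(Rational(3, 2), Pow(Add(-1, 24), -1), Add(1, -120))), -2) = Add(Mul(119, Mul(Rational(3, 2), Pow(23, -1), -119)), -2) = Add(Mul(119, Mul(Rational(3, 2), Rational(1, 23), -119)), -2) = Add(Mul(119, Rational(-357, 46)), -2) = Add(Rational(-42483, 46), -2) = Rational(-42575, 46)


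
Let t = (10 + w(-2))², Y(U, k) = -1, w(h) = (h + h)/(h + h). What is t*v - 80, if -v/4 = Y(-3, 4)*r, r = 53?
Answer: 25572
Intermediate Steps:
w(h) = 1 (w(h) = (2*h)/((2*h)) = (2*h)*(1/(2*h)) = 1)
t = 121 (t = (10 + 1)² = 11² = 121)
v = 212 (v = -(-4)*53 = -4*(-53) = 212)
t*v - 80 = 121*212 - 80 = 25652 - 80 = 25572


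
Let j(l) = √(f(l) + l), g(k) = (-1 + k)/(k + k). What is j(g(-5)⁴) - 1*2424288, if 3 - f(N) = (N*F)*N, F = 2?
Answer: -2424288 + √1209378/625 ≈ -2.4243e+6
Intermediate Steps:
f(N) = 3 - 2*N² (f(N) = 3 - N*2*N = 3 - 2*N*N = 3 - 2*N²)
g(k) = (-1 + k)/(2*k) (g(k) = (-1 + k)/((2*k)) = (-1 + k)*(1/(2*k)) = (-1 + k)/(2*k))
j(l) = √(3 + l - 2*l²) (j(l) = √((3 - 2*l²) + l) = √(3 + l - 2*l²))
j(g(-5)⁴) - 1*2424288 = √(3 + ((½)*(-1 - 5)/(-5))⁴ - 2*(-1 - 5)⁸/100000000) - 1*2424288 = √(3 + ((½)*(-⅕)*(-6))⁴ - 2*(((½)*(-⅕)*(-6))⁴)²) - 2424288 = √(3 + (⅗)⁴ - 2*((⅗)⁴)²) - 2424288 = √(3 + 81/625 - 2*(81/625)²) - 2424288 = √(3 + 81/625 - 2*6561/390625) - 2424288 = √(3 + 81/625 - 13122/390625) - 2424288 = √(1209378/390625) - 2424288 = √1209378/625 - 2424288 = -2424288 + √1209378/625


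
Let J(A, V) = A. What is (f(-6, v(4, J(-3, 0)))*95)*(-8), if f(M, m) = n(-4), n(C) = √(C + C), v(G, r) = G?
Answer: -1520*I*√2 ≈ -2149.6*I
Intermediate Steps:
n(C) = √2*√C (n(C) = √(2*C) = √2*√C)
f(M, m) = 2*I*√2 (f(M, m) = √2*√(-4) = √2*(2*I) = 2*I*√2)
(f(-6, v(4, J(-3, 0)))*95)*(-8) = ((2*I*√2)*95)*(-8) = (190*I*√2)*(-8) = -1520*I*√2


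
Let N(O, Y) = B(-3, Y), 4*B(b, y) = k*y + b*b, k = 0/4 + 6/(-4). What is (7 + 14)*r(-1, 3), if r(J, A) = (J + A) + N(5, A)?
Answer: 525/8 ≈ 65.625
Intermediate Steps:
k = -3/2 (k = 0*(1/4) + 6*(-1/4) = 0 - 3/2 = -3/2 ≈ -1.5000)
B(b, y) = -3*y/8 + b**2/4 (B(b, y) = (-3*y/2 + b*b)/4 = (-3*y/2 + b**2)/4 = (b**2 - 3*y/2)/4 = -3*y/8 + b**2/4)
N(O, Y) = 9/4 - 3*Y/8 (N(O, Y) = -3*Y/8 + (1/4)*(-3)**2 = -3*Y/8 + (1/4)*9 = -3*Y/8 + 9/4 = 9/4 - 3*Y/8)
r(J, A) = 9/4 + J + 5*A/8 (r(J, A) = (J + A) + (9/4 - 3*A/8) = (A + J) + (9/4 - 3*A/8) = 9/4 + J + 5*A/8)
(7 + 14)*r(-1, 3) = (7 + 14)*(9/4 - 1 + (5/8)*3) = 21*(9/4 - 1 + 15/8) = 21*(25/8) = 525/8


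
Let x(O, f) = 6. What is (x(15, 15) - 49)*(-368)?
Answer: 15824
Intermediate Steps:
(x(15, 15) - 49)*(-368) = (6 - 49)*(-368) = -43*(-368) = 15824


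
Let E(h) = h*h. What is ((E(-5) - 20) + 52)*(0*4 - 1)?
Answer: -57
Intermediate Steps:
E(h) = h²
((E(-5) - 20) + 52)*(0*4 - 1) = (((-5)² - 20) + 52)*(0*4 - 1) = ((25 - 20) + 52)*(0 - 1) = (5 + 52)*(-1) = 57*(-1) = -57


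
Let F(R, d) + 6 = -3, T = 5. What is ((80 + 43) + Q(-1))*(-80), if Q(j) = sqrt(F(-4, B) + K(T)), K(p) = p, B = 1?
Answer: -9840 - 160*I ≈ -9840.0 - 160.0*I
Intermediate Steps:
F(R, d) = -9 (F(R, d) = -6 - 3 = -9)
Q(j) = 2*I (Q(j) = sqrt(-9 + 5) = sqrt(-4) = 2*I)
((80 + 43) + Q(-1))*(-80) = ((80 + 43) + 2*I)*(-80) = (123 + 2*I)*(-80) = -9840 - 160*I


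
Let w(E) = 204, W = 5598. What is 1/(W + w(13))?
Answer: 1/5802 ≈ 0.00017235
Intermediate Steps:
1/(W + w(13)) = 1/(5598 + 204) = 1/5802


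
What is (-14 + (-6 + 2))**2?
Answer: 324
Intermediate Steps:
(-14 + (-6 + 2))**2 = (-14 - 4)**2 = (-18)**2 = 324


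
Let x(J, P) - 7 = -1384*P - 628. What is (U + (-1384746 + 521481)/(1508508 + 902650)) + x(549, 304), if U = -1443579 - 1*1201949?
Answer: -7394745166095/2411158 ≈ -3.0669e+6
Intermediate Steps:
U = -2645528 (U = -1443579 - 1201949 = -2645528)
x(J, P) = -621 - 1384*P (x(J, P) = 7 + (-1384*P - 628) = 7 + (-628 - 1384*P) = -621 - 1384*P)
(U + (-1384746 + 521481)/(1508508 + 902650)) + x(549, 304) = (-2645528 + (-1384746 + 521481)/(1508508 + 902650)) + (-621 - 1384*304) = (-2645528 - 863265/2411158) + (-621 - 420736) = (-2645528 - 863265*1/2411158) - 421357 = (-2645528 - 863265/2411158) - 421357 = -6378786864689/2411158 - 421357 = -7394745166095/2411158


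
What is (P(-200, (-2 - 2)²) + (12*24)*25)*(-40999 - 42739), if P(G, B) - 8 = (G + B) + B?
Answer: -589515520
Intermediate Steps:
P(G, B) = 8 + G + 2*B (P(G, B) = 8 + ((G + B) + B) = 8 + ((B + G) + B) = 8 + (G + 2*B) = 8 + G + 2*B)
(P(-200, (-2 - 2)²) + (12*24)*25)*(-40999 - 42739) = ((8 - 200 + 2*(-2 - 2)²) + (12*24)*25)*(-40999 - 42739) = ((8 - 200 + 2*(-4)²) + 288*25)*(-83738) = ((8 - 200 + 2*16) + 7200)*(-83738) = ((8 - 200 + 32) + 7200)*(-83738) = (-160 + 7200)*(-83738) = 7040*(-83738) = -589515520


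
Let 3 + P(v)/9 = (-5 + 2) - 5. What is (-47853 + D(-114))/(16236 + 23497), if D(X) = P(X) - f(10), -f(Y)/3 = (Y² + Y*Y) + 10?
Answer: -47322/39733 ≈ -1.1910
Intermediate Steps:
f(Y) = -30 - 6*Y² (f(Y) = -3*((Y² + Y*Y) + 10) = -3*((Y² + Y²) + 10) = -3*(2*Y² + 10) = -3*(10 + 2*Y²) = -30 - 6*Y²)
P(v) = -99 (P(v) = -27 + 9*((-5 + 2) - 5) = -27 + 9*(-3 - 5) = -27 + 9*(-8) = -27 - 72 = -99)
D(X) = 531 (D(X) = -99 - (-30 - 6*10²) = -99 - (-30 - 6*100) = -99 - (-30 - 600) = -99 - 1*(-630) = -99 + 630 = 531)
(-47853 + D(-114))/(16236 + 23497) = (-47853 + 531)/(16236 + 23497) = -47322/39733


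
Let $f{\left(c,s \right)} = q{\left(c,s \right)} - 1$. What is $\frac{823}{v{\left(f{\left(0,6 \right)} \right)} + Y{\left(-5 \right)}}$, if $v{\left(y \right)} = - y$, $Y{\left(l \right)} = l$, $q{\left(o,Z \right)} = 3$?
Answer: $- \frac{823}{7} \approx -117.57$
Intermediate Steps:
$f{\left(c,s \right)} = 2$ ($f{\left(c,s \right)} = 3 - 1 = 2$)
$\frac{823}{v{\left(f{\left(0,6 \right)} \right)} + Y{\left(-5 \right)}} = \frac{823}{\left(-1\right) 2 - 5} = \frac{823}{-2 - 5} = \frac{823}{-7} = 823 \left(- \frac{1}{7}\right) = - \frac{823}{7}$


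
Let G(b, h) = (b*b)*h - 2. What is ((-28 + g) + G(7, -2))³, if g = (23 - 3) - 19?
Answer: -2048383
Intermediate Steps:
g = 1 (g = 20 - 19 = 1)
G(b, h) = -2 + h*b² (G(b, h) = b²*h - 2 = h*b² - 2 = -2 + h*b²)
((-28 + g) + G(7, -2))³ = ((-28 + 1) + (-2 - 2*7²))³ = (-27 + (-2 - 2*49))³ = (-27 + (-2 - 98))³ = (-27 - 100)³ = (-127)³ = -2048383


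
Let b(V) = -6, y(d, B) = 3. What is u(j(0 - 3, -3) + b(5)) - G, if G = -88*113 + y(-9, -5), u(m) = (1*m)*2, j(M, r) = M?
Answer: 9923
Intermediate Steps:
u(m) = 2*m (u(m) = m*2 = 2*m)
G = -9941 (G = -88*113 + 3 = -9944 + 3 = -9941)
u(j(0 - 3, -3) + b(5)) - G = 2*((0 - 3) - 6) - 1*(-9941) = 2*(-3 - 6) + 9941 = 2*(-9) + 9941 = -18 + 9941 = 9923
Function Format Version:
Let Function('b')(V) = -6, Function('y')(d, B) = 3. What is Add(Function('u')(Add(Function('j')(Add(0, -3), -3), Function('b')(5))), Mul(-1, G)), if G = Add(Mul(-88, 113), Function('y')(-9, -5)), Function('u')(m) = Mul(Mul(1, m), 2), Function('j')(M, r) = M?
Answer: 9923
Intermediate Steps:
Function('u')(m) = Mul(2, m) (Function('u')(m) = Mul(m, 2) = Mul(2, m))
G = -9941 (G = Add(Mul(-88, 113), 3) = Add(-9944, 3) = -9941)
Add(Function('u')(Add(Function('j')(Add(0, -3), -3), Function('b')(5))), Mul(-1, G)) = Add(Mul(2, Add(Add(0, -3), -6)), Mul(-1, -9941)) = Add(Mul(2, Add(-3, -6)), 9941) = Add(Mul(2, -9), 9941) = Add(-18, 9941) = 9923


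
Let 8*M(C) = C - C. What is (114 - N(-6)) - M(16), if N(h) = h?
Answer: 120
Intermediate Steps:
M(C) = 0 (M(C) = (C - C)/8 = (⅛)*0 = 0)
(114 - N(-6)) - M(16) = (114 - 1*(-6)) - 1*0 = (114 + 6) + 0 = 120 + 0 = 120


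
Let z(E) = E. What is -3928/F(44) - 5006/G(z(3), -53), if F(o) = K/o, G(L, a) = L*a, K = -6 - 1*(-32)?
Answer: -13675066/2067 ≈ -6615.9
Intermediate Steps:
K = 26 (K = -6 + 32 = 26)
F(o) = 26/o
-3928/F(44) - 5006/G(z(3), -53) = -3928/(26/44) - 5006/(3*(-53)) = -3928/(26*(1/44)) - 5006/(-159) = -3928/13/22 - 5006*(-1/159) = -3928*22/13 + 5006/159 = -86416/13 + 5006/159 = -13675066/2067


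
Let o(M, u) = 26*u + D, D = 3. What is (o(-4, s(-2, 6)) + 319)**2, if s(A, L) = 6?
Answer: 228484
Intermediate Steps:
o(M, u) = 3 + 26*u (o(M, u) = 26*u + 3 = 3 + 26*u)
(o(-4, s(-2, 6)) + 319)**2 = ((3 + 26*6) + 319)**2 = ((3 + 156) + 319)**2 = (159 + 319)**2 = 478**2 = 228484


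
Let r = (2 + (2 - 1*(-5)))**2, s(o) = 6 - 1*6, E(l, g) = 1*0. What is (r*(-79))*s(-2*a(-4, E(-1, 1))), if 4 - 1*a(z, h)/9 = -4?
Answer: 0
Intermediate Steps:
E(l, g) = 0
a(z, h) = 72 (a(z, h) = 36 - 9*(-4) = 36 + 36 = 72)
s(o) = 0 (s(o) = 6 - 6 = 0)
r = 81 (r = (2 + (2 + 5))**2 = (2 + 7)**2 = 9**2 = 81)
(r*(-79))*s(-2*a(-4, E(-1, 1))) = (81*(-79))*0 = -6399*0 = 0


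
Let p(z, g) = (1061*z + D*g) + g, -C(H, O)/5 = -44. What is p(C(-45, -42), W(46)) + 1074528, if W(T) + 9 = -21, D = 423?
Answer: 1295228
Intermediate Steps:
C(H, O) = 220 (C(H, O) = -5*(-44) = 220)
W(T) = -30 (W(T) = -9 - 21 = -30)
p(z, g) = 424*g + 1061*z (p(z, g) = (1061*z + 423*g) + g = (423*g + 1061*z) + g = 424*g + 1061*z)
p(C(-45, -42), W(46)) + 1074528 = (424*(-30) + 1061*220) + 1074528 = (-12720 + 233420) + 1074528 = 220700 + 1074528 = 1295228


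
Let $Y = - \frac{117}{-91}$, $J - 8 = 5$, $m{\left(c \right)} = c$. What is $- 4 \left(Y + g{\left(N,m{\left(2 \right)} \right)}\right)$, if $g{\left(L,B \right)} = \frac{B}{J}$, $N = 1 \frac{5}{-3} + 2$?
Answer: $- \frac{524}{91} \approx -5.7582$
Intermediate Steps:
$J = 13$ ($J = 8 + 5 = 13$)
$N = \frac{1}{3}$ ($N = 1 \cdot 5 \left(- \frac{1}{3}\right) + 2 = 1 \left(- \frac{5}{3}\right) + 2 = - \frac{5}{3} + 2 = \frac{1}{3} \approx 0.33333$)
$Y = \frac{9}{7}$ ($Y = \left(-117\right) \left(- \frac{1}{91}\right) = \frac{9}{7} \approx 1.2857$)
$g{\left(L,B \right)} = \frac{B}{13}$
$- 4 \left(Y + g{\left(N,m{\left(2 \right)} \right)}\right) = - 4 \left(\frac{9}{7} + \frac{1}{13} \cdot 2\right) = - 4 \left(\frac{9}{7} + \frac{2}{13}\right) = \left(-4\right) \frac{131}{91} = - \frac{524}{91}$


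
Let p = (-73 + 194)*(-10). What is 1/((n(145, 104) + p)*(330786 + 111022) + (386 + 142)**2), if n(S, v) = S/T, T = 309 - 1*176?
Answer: -133/70999021008 ≈ -1.8733e-9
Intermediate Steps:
T = 133 (T = 309 - 176 = 133)
n(S, v) = S/133
p = -1210 (p = 121*(-10) = -1210)
1/((n(145, 104) + p)*(330786 + 111022) + (386 + 142)**2) = 1/(((1/133)*145 - 1210)*(330786 + 111022) + (386 + 142)**2) = 1/((145/133 - 1210)*441808 + 528**2) = 1/(-160785/133*441808 + 278784) = 1/(-71036099280/133 + 278784) = 1/(-70999021008/133) = -133/70999021008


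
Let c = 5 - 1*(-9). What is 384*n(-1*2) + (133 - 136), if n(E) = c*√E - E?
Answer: 765 + 5376*I*√2 ≈ 765.0 + 7602.8*I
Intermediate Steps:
c = 14 (c = 5 + 9 = 14)
n(E) = -E + 14*√E (n(E) = 14*√E - E = -E + 14*√E)
384*n(-1*2) + (133 - 136) = 384*(-(-1)*2 + 14*√(-1*2)) + (133 - 136) = 384*(-1*(-2) + 14*√(-2)) - 3 = 384*(2 + 14*(I*√2)) - 3 = 384*(2 + 14*I*√2) - 3 = (768 + 5376*I*√2) - 3 = 765 + 5376*I*√2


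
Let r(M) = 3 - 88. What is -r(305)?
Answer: 85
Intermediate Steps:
r(M) = -85
-r(305) = -1*(-85) = 85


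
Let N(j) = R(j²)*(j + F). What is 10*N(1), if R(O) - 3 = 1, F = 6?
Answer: 280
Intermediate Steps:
R(O) = 4 (R(O) = 3 + 1 = 4)
N(j) = 24 + 4*j (N(j) = 4*(j + 6) = 4*(6 + j) = 24 + 4*j)
10*N(1) = 10*(24 + 4*1) = 10*(24 + 4) = 10*28 = 280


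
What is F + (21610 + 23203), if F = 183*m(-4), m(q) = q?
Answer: 44081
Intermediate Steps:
F = -732 (F = 183*(-4) = -732)
F + (21610 + 23203) = -732 + (21610 + 23203) = -732 + 44813 = 44081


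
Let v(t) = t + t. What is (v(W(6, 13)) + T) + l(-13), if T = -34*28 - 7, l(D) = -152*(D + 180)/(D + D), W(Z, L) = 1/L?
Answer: 227/13 ≈ 17.462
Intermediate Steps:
v(t) = 2*t
l(D) = -76*(180 + D)/D (l(D) = -152*(180 + D)/(2*D) = -76*(180 + D)/D)
T = -959 (T = -952 - 7 = -959)
(v(W(6, 13)) + T) + l(-13) = (2/13 - 959) + (-76 - 13680/(-13)) = (2*(1/13) - 959) + (-76 - 13680*(-1/13)) = (2/13 - 959) + (-76 + 13680/13) = -12465/13 + 12692/13 = 227/13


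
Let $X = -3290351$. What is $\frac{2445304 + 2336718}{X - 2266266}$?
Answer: $- \frac{4782022}{5556617} \approx -0.8606$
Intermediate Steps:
$\frac{2445304 + 2336718}{X - 2266266} = \frac{2445304 + 2336718}{-3290351 - 2266266} = \frac{4782022}{-5556617} = 4782022 \left(- \frac{1}{5556617}\right) = - \frac{4782022}{5556617}$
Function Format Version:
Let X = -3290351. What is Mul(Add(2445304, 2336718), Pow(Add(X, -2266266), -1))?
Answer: Rational(-4782022, 5556617) ≈ -0.86060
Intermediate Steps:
Mul(Add(2445304, 2336718), Pow(Add(X, -2266266), -1)) = Mul(Add(2445304, 2336718), Pow(Add(-3290351, -2266266), -1)) = Mul(4782022, Pow(-5556617, -1)) = Mul(4782022, Rational(-1, 5556617)) = Rational(-4782022, 5556617)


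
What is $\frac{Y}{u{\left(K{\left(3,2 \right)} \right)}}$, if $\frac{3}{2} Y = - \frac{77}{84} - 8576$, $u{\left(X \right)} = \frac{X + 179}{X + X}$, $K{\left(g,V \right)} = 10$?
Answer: $- \frac{1029230}{1701} \approx -605.07$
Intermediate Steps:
$u{\left(X \right)} = \frac{179 + X}{2 X}$
$Y = - \frac{102923}{18}$ ($Y = \frac{2 \left(- \frac{77}{84} - 8576\right)}{3} = \frac{2 \left(\left(-77\right) \frac{1}{84} - 8576\right)}{3} = \frac{2 \left(- \frac{11}{12} - 8576\right)}{3} = \frac{2}{3} \left(- \frac{102923}{12}\right) = - \frac{102923}{18} \approx -5717.9$)
$\frac{Y}{u{\left(K{\left(3,2 \right)} \right)}} = - \frac{102923}{18 \frac{179 + 10}{2 \cdot 10}} = - \frac{102923}{18 \cdot \frac{1}{2} \cdot \frac{1}{10} \cdot 189} = - \frac{102923}{18 \cdot \frac{189}{20}} = \left(- \frac{102923}{18}\right) \frac{20}{189} = - \frac{1029230}{1701}$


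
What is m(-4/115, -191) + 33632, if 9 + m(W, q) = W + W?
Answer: 3866637/115 ≈ 33623.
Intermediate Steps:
m(W, q) = -9 + 2*W (m(W, q) = -9 + (W + W) = -9 + 2*W)
m(-4/115, -191) + 33632 = (-9 + 2*(-4/115)) + 33632 = (-9 - 8/115) + 33632 = -1043/115 + 33632 = 3866637/115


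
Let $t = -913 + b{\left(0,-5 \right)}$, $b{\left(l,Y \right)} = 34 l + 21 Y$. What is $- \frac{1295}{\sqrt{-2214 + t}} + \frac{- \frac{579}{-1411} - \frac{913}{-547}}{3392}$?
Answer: $\frac{401239}{654500816} + \frac{1295 i \sqrt{202}}{808} \approx 0.00061305 + 22.779 i$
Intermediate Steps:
$b{\left(l,Y \right)} = 21 Y + 34 l$
$t = -1018$ ($t = -913 + \left(21 \left(-5\right) + 34 \cdot 0\right) = -913 + \left(-105 + 0\right) = -913 - 105 = -1018$)
$- \frac{1295}{\sqrt{-2214 + t}} + \frac{- \frac{579}{-1411} - \frac{913}{-547}}{3392} = - \frac{1295}{\sqrt{-2214 - 1018}} + \frac{- \frac{579}{-1411} - \frac{913}{-547}}{3392} = - \frac{1295}{\sqrt{-3232}} + \left(\left(-579\right) \left(- \frac{1}{1411}\right) - - \frac{913}{547}\right) \frac{1}{3392} = - \frac{1295}{4 i \sqrt{202}} + \left(\frac{579}{1411} + \frac{913}{547}\right) \frac{1}{3392} = - 1295 \left(- \frac{i \sqrt{202}}{808}\right) + \frac{1604956}{771817} \cdot \frac{1}{3392} = \frac{1295 i \sqrt{202}}{808} + \frac{401239}{654500816} = \frac{401239}{654500816} + \frac{1295 i \sqrt{202}}{808}$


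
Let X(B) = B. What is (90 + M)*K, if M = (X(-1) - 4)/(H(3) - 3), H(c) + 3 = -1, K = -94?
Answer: -59690/7 ≈ -8527.1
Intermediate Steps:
H(c) = -4 (H(c) = -3 - 1 = -4)
M = 5/7 (M = (-1 - 4)/(-4 - 3) = -5/(-7) = -1/7*(-5) = 5/7 ≈ 0.71429)
(90 + M)*K = (90 + 5/7)*(-94) = (635/7)*(-94) = -59690/7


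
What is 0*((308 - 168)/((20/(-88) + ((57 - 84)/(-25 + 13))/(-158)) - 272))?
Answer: 0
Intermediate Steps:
0*((308 - 168)/((20/(-88) + ((57 - 84)/(-25 + 13))/(-158)) - 272)) = 0*(140/((20*(-1/88) - 27/(-12)*(-1/158)) - 272)) = 0*(140/((-5/22 - 27*(-1/12)*(-1/158)) - 272)) = 0*(140/((-5/22 + (9/4)*(-1/158)) - 272)) = 0*(140/((-5/22 - 9/632) - 272)) = 0*(140/(-1679/6952 - 272)) = 0*(140/(-1892623/6952)) = 0*(140*(-6952/1892623)) = 0*(-973280/1892623) = 0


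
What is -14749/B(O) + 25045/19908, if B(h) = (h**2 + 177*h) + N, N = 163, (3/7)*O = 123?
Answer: 3045651803/2654353548 ≈ 1.1474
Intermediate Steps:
O = 287 (O = (7/3)*123 = 287)
B(h) = 163 + h**2 + 177*h (B(h) = (h**2 + 177*h) + 163 = 163 + h**2 + 177*h)
-14749/B(O) + 25045/19908 = -14749/(163 + 287**2 + 177*287) + 25045/19908 = -14749/(163 + 82369 + 50799) + 25045*(1/19908) = -14749/133331 + 25045/19908 = 3045651803/2654353548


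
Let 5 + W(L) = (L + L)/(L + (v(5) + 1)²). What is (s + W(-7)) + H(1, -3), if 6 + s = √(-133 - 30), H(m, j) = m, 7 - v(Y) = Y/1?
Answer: -17 + I*√163 ≈ -17.0 + 12.767*I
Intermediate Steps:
v(Y) = 7 - Y (v(Y) = 7 - Y/1 = 7 - Y)
s = -6 + I*√163 (s = -6 + √(-133 - 30) = -6 + √(-163) = -6 + I*√163 ≈ -6.0 + 12.767*I)
W(L) = -5 + 2*L/(9 + L) (W(L) = -5 + (L + L)/(L + ((7 - 1*5) + 1)²) = -5 + (2*L)/(L + ((7 - 5) + 1)²) = -5 + (2*L)/(L + (2 + 1)²) = -5 + (2*L)/(L + 3²) = -5 + (2*L)/(L + 9) = -5 + (2*L)/(9 + L) = -5 + 2*L/(9 + L))
(s + W(-7)) + H(1, -3) = ((-6 + I*√163) + 3*(-15 - 1*(-7))/(9 - 7)) + 1 = ((-6 + I*√163) + 3*(-15 + 7)/2) + 1 = ((-6 + I*√163) + 3*(½)*(-8)) + 1 = ((-6 + I*√163) - 12) + 1 = (-18 + I*√163) + 1 = -17 + I*√163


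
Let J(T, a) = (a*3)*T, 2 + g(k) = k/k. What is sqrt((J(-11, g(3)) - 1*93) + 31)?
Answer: I*sqrt(29) ≈ 5.3852*I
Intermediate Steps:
g(k) = -1 (g(k) = -2 + k/k = -2 + 1 = -1)
J(T, a) = 3*T*a (J(T, a) = (3*a)*T = 3*T*a)
sqrt((J(-11, g(3)) - 1*93) + 31) = sqrt((3*(-11)*(-1) - 1*93) + 31) = sqrt((33 - 93) + 31) = sqrt(-60 + 31) = sqrt(-29) = I*sqrt(29)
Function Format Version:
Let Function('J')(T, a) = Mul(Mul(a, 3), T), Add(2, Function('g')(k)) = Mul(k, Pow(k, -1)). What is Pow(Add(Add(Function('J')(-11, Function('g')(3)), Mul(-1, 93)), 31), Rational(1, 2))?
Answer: Mul(I, Pow(29, Rational(1, 2))) ≈ Mul(5.3852, I)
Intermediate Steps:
Function('g')(k) = -1 (Function('g')(k) = Add(-2, Mul(k, Pow(k, -1))) = Add(-2, 1) = -1)
Function('J')(T, a) = Mul(3, T, a) (Function('J')(T, a) = Mul(Mul(3, a), T) = Mul(3, T, a))
Pow(Add(Add(Function('J')(-11, Function('g')(3)), Mul(-1, 93)), 31), Rational(1, 2)) = Pow(Add(Add(Mul(3, -11, -1), Mul(-1, 93)), 31), Rational(1, 2)) = Pow(Add(Add(33, -93), 31), Rational(1, 2)) = Pow(Add(-60, 31), Rational(1, 2)) = Pow(-29, Rational(1, 2)) = Mul(I, Pow(29, Rational(1, 2)))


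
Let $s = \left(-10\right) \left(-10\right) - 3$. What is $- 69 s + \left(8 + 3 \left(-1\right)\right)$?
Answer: $-6688$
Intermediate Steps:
$s = 97$ ($s = 100 - 3 = 97$)
$- 69 s + \left(8 + 3 \left(-1\right)\right) = \left(-69\right) 97 + \left(8 + 3 \left(-1\right)\right) = -6693 + \left(8 - 3\right) = -6693 + 5 = -6688$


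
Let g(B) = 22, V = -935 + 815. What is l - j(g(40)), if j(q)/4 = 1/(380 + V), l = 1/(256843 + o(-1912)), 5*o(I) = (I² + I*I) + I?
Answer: -8593466/558596415 ≈ -0.015384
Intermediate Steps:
V = -120
o(I) = I/5 + 2*I²/5 (o(I) = ((I² + I*I) + I)/5 = ((I² + I²) + I)/5 = (2*I² + I)/5 = (I + 2*I²)/5 = I/5 + 2*I²/5)
l = 5/8593791 (l = 1/(256843 + (⅕)*(-1912)*(1 + 2*(-1912))) = 1/(256843 + (⅕)*(-1912)*(1 - 3824)) = 1/(256843 + (⅕)*(-1912)*(-3823)) = 1/(256843 + 7309576/5) = 1/(8593791/5) = 5/8593791 ≈ 5.8182e-7)
j(q) = 1/65 (j(q) = 4/(380 - 120) = 4/260 = 4*(1/260) = 1/65)
l - j(g(40)) = 5/8593791 - 1*1/65 = 5/8593791 - 1/65 = -8593466/558596415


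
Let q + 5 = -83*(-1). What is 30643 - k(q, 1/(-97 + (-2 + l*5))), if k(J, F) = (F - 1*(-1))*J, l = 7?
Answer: 978119/32 ≈ 30566.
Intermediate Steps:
q = 78 (q = -5 - 83*(-1) = -5 + 83 = 78)
k(J, F) = J*(1 + F) (k(J, F) = (F + 1)*J = (1 + F)*J = J*(1 + F))
30643 - k(q, 1/(-97 + (-2 + l*5))) = 30643 - 78*(1 + 1/(-97 + (-2 + 7*5))) = 30643 - 78*(1 + 1/(-97 + (-2 + 35))) = 30643 - 78*(1 + 1/(-97 + 33)) = 30643 - 78*(1 + 1/(-64)) = 30643 - 78*(1 - 1/64) = 30643 - 78*63/64 = 30643 - 1*2457/32 = 30643 - 2457/32 = 978119/32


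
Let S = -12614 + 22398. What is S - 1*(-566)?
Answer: 10350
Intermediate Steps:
S = 9784
S - 1*(-566) = 9784 - 1*(-566) = 9784 + 566 = 10350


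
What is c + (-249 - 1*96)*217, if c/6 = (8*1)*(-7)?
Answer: -75201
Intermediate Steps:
c = -336 (c = 6*((8*1)*(-7)) = 6*(8*(-7)) = 6*(-56) = -336)
c + (-249 - 1*96)*217 = -336 + (-249 - 1*96)*217 = -336 + (-249 - 96)*217 = -336 - 345*217 = -336 - 74865 = -75201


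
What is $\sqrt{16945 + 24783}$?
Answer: $16 \sqrt{163} \approx 204.27$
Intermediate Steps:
$\sqrt{16945 + 24783} = \sqrt{41728} = 16 \sqrt{163}$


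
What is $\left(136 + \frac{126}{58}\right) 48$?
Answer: $\frac{192336}{29} \approx 6632.3$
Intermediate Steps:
$\left(136 + \frac{126}{58}\right) 48 = \left(136 + 126 \cdot \frac{1}{58}\right) 48 = \left(136 + \frac{63}{29}\right) 48 = \frac{4007}{29} \cdot 48 = \frac{192336}{29}$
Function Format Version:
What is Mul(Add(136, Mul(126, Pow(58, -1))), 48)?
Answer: Rational(192336, 29) ≈ 6632.3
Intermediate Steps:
Mul(Add(136, Mul(126, Pow(58, -1))), 48) = Mul(Add(136, Mul(126, Rational(1, 58))), 48) = Mul(Add(136, Rational(63, 29)), 48) = Mul(Rational(4007, 29), 48) = Rational(192336, 29)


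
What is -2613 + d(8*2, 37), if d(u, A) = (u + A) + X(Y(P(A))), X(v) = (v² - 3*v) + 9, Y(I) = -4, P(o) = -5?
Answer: -2523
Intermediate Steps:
X(v) = 9 + v² - 3*v
d(u, A) = 37 + A + u (d(u, A) = (u + A) + (9 + (-4)² - 3*(-4)) = (A + u) + (9 + 16 + 12) = (A + u) + 37 = 37 + A + u)
-2613 + d(8*2, 37) = -2613 + (37 + 37 + 8*2) = -2613 + (37 + 37 + 16) = -2613 + 90 = -2523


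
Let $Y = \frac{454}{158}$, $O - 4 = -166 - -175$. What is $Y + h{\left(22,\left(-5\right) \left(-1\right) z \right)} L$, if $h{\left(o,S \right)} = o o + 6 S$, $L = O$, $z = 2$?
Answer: $\frac{558915}{79} \approx 7074.9$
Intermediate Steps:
$O = 13$ ($O = 4 - -9 = 4 + \left(-166 + 175\right) = 4 + 9 = 13$)
$L = 13$
$Y = \frac{227}{79}$ ($Y = 454 \cdot \frac{1}{158} = \frac{227}{79} \approx 2.8734$)
$h{\left(o,S \right)} = o^{2} + 6 S$
$Y + h{\left(22,\left(-5\right) \left(-1\right) z \right)} L = \frac{227}{79} + \left(22^{2} + 6 \left(-5\right) \left(-1\right) 2\right) 13 = \frac{227}{79} + \left(484 + 6 \cdot 5 \cdot 2\right) 13 = \frac{227}{79} + \left(484 + 6 \cdot 10\right) 13 = \frac{227}{79} + \left(484 + 60\right) 13 = \frac{227}{79} + 544 \cdot 13 = \frac{227}{79} + 7072 = \frac{558915}{79}$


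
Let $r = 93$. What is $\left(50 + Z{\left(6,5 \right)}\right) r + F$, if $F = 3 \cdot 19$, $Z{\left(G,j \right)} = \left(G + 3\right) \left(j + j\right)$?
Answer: $13077$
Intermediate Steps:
$Z{\left(G,j \right)} = 2 j \left(3 + G\right)$ ($Z{\left(G,j \right)} = \left(3 + G\right) 2 j = 2 j \left(3 + G\right)$)
$F = 57$
$\left(50 + Z{\left(6,5 \right)}\right) r + F = \left(50 + 2 \cdot 5 \left(3 + 6\right)\right) 93 + 57 = \left(50 + 2 \cdot 5 \cdot 9\right) 93 + 57 = \left(50 + 90\right) 93 + 57 = 140 \cdot 93 + 57 = 13020 + 57 = 13077$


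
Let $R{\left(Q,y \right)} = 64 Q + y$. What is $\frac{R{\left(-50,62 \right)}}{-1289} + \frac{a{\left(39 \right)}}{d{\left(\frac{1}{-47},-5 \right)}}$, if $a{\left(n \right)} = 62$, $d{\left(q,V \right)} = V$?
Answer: $- \frac{64228}{6445} \approx -9.9656$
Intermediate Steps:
$R{\left(Q,y \right)} = y + 64 Q$
$\frac{R{\left(-50,62 \right)}}{-1289} + \frac{a{\left(39 \right)}}{d{\left(\frac{1}{-47},-5 \right)}} = \frac{62 + 64 \left(-50\right)}{-1289} + \frac{62}{-5} = \left(62 - 3200\right) \left(- \frac{1}{1289}\right) + 62 \left(- \frac{1}{5}\right) = \left(-3138\right) \left(- \frac{1}{1289}\right) - \frac{62}{5} = \frac{3138}{1289} - \frac{62}{5} = - \frac{64228}{6445}$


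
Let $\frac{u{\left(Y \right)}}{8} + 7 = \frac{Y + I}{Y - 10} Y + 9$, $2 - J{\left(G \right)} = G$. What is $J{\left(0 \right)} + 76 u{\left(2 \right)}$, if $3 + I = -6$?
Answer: $2282$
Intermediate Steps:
$I = -9$ ($I = -3 - 6 = -9$)
$J{\left(G \right)} = 2 - G$
$u{\left(Y \right)} = 16 + \frac{8 Y \left(-9 + Y\right)}{-10 + Y}$ ($u{\left(Y \right)} = -56 + 8 \left(\frac{Y - 9}{Y - 10} Y + 9\right) = -56 + 8 \left(\frac{-9 + Y}{-10 + Y} Y + 9\right) = -56 + 8 \left(\frac{Y \left(-9 + Y\right)}{-10 + Y} + 9\right) = -56 + 8 \left(9 + \frac{Y \left(-9 + Y\right)}{-10 + Y}\right) = -56 + \left(72 + \frac{8 Y \left(-9 + Y\right)}{-10 + Y}\right) = 16 + \frac{8 Y \left(-9 + Y\right)}{-10 + Y}$)
$J{\left(0 \right)} + 76 u{\left(2 \right)} = \left(2 - 0\right) + 76 \frac{8 \left(-20 + 2^{2} - 14\right)}{-10 + 2} = \left(2 + 0\right) + 76 \frac{8 \left(-20 + 4 - 14\right)}{-8} = 2 + 76 \cdot 8 \left(- \frac{1}{8}\right) \left(-30\right) = 2 + 76 \cdot 30 = 2 + 2280 = 2282$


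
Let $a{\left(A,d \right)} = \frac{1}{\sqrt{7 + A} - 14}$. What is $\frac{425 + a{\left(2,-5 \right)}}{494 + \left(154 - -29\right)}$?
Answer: $\frac{4674}{7447} \approx 0.62764$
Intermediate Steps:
$a{\left(A,d \right)} = \frac{1}{-14 + \sqrt{7 + A}}$
$\frac{425 + a{\left(2,-5 \right)}}{494 + \left(154 - -29\right)} = \frac{425 + \frac{1}{-14 + \sqrt{7 + 2}}}{494 + \left(154 - -29\right)} = \frac{425 + \frac{1}{-14 + \sqrt{9}}}{494 + \left(154 + 29\right)} = \frac{425 + \frac{1}{-14 + 3}}{494 + 183} = \frac{425 + \frac{1}{-11}}{677} = \left(425 - \frac{1}{11}\right) \frac{1}{677} = \frac{4674}{11} \cdot \frac{1}{677} = \frac{4674}{7447}$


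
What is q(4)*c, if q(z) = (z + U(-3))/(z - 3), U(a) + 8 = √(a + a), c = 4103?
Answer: -16412 + 4103*I*√6 ≈ -16412.0 + 10050.0*I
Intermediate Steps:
U(a) = -8 + √2*√a (U(a) = -8 + √(a + a) = -8 + √(2*a) = -8 + √2*√a)
q(z) = (-8 + z + I*√6)/(-3 + z) (q(z) = (z + (-8 + √2*√(-3)))/(z - 3) = (z + (-8 + √2*(I*√3)))/(-3 + z) = (z + (-8 + I*√6))/(-3 + z) = (-8 + z + I*√6)/(-3 + z))
q(4)*c = ((-8 + 4 + I*√6)/(-3 + 4))*4103 = ((-4 + I*√6)/1)*4103 = (1*(-4 + I*√6))*4103 = (-4 + I*√6)*4103 = -16412 + 4103*I*√6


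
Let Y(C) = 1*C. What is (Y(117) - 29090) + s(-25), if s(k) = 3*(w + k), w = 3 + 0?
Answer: -29039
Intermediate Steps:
Y(C) = C
w = 3
s(k) = 9 + 3*k (s(k) = 3*(3 + k) = 9 + 3*k)
(Y(117) - 29090) + s(-25) = (117 - 29090) + (9 + 3*(-25)) = -28973 + (9 - 75) = -28973 - 66 = -29039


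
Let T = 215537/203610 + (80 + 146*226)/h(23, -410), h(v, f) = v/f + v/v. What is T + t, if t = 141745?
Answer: 4643453962523/26265690 ≈ 1.7679e+5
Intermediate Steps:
h(v, f) = 1 + v/f (h(v, f) = v/f + 1 = 1 + v/f)
T = 920423733473/26265690 (T = 215537/203610 + (80 + 146*226)/(((-410 + 23)/(-410))) = 215537*(1/203610) + (80 + 32996)/((-1/410*(-387))) = 215537/203610 + 33076/(387/410) = 215537/203610 + 33076*(410/387) = 215537/203610 + 13561160/387 = 920423733473/26265690 ≈ 35043.)
T + t = 920423733473/26265690 + 141745 = 4643453962523/26265690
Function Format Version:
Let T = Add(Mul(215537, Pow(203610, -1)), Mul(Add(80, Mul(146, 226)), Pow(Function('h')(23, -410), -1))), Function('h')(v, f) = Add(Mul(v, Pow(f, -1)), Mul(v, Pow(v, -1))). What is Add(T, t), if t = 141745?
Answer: Rational(4643453962523, 26265690) ≈ 1.7679e+5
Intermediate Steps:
Function('h')(v, f) = Add(1, Mul(v, Pow(f, -1))) (Function('h')(v, f) = Add(Mul(v, Pow(f, -1)), 1) = Add(1, Mul(v, Pow(f, -1))))
T = Rational(920423733473, 26265690) (T = Add(Mul(215537, Pow(203610, -1)), Mul(Add(80, Mul(146, 226)), Pow(Mul(Pow(-410, -1), Add(-410, 23)), -1))) = Add(Mul(215537, Rational(1, 203610)), Mul(Add(80, 32996), Pow(Mul(Rational(-1, 410), -387), -1))) = Add(Rational(215537, 203610), Mul(33076, Pow(Rational(387, 410), -1))) = Add(Rational(215537, 203610), Mul(33076, Rational(410, 387))) = Add(Rational(215537, 203610), Rational(13561160, 387)) = Rational(920423733473, 26265690) ≈ 35043.)
Add(T, t) = Add(Rational(920423733473, 26265690), 141745) = Rational(4643453962523, 26265690)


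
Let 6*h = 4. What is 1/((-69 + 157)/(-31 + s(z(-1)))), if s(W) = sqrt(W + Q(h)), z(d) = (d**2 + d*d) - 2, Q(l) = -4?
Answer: -31/88 + I/44 ≈ -0.35227 + 0.022727*I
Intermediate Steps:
h = 2/3 (h = (1/6)*4 = 2/3 ≈ 0.66667)
z(d) = -2 + 2*d**2 (z(d) = (d**2 + d**2) - 2 = 2*d**2 - 2 = -2 + 2*d**2)
s(W) = sqrt(-4 + W) (s(W) = sqrt(W - 4) = sqrt(-4 + W))
1/((-69 + 157)/(-31 + s(z(-1)))) = 1/((-69 + 157)/(-31 + sqrt(-4 + (-2 + 2*(-1)**2)))) = 1/(88/(-31 + sqrt(-4 + (-2 + 2*1)))) = 1/(88/(-31 + sqrt(-4 + (-2 + 2)))) = 1/(88/(-31 + sqrt(-4 + 0))) = 1/(88/(-31 + sqrt(-4))) = 1/(88/(-31 + 2*I)) = 1/(((-31 - 2*I)/965)*88) = 1/(88*(-31 - 2*I)/965) = -31/88 + I/44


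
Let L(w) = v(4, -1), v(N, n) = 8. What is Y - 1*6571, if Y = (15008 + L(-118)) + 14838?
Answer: 23283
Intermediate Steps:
L(w) = 8
Y = 29854 (Y = (15008 + 8) + 14838 = 15016 + 14838 = 29854)
Y - 1*6571 = 29854 - 1*6571 = 29854 - 6571 = 23283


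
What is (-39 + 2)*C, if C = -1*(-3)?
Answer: -111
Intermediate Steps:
C = 3
(-39 + 2)*C = (-39 + 2)*3 = -37*3 = -111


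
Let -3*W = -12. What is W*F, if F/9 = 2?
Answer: 72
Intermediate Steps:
F = 18 (F = 9*2 = 18)
W = 4 (W = -⅓*(-12) = 4)
W*F = 4*18 = 72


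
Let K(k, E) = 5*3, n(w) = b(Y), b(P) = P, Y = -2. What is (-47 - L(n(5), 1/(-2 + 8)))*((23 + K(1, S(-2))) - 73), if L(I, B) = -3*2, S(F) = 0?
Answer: 1435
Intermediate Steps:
n(w) = -2
L(I, B) = -6
K(k, E) = 15
(-47 - L(n(5), 1/(-2 + 8)))*((23 + K(1, S(-2))) - 73) = (-47 - 1*(-6))*((23 + 15) - 73) = (-47 + 6)*(38 - 73) = -41*(-35) = 1435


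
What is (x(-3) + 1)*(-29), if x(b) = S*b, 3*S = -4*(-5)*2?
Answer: 1131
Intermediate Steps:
S = 40/3 (S = (-4*(-5)*2)/3 = (20*2)/3 = (1/3)*40 = 40/3 ≈ 13.333)
x(b) = 40*b/3
(x(-3) + 1)*(-29) = ((40/3)*(-3) + 1)*(-29) = (-40 + 1)*(-29) = -39*(-29) = 1131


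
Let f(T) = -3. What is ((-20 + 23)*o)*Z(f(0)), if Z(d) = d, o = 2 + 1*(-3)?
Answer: 9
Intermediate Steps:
o = -1 (o = 2 - 3 = -1)
((-20 + 23)*o)*Z(f(0)) = ((-20 + 23)*(-1))*(-3) = (3*(-1))*(-3) = -3*(-3) = 9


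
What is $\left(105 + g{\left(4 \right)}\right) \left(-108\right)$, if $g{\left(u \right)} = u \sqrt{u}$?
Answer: $-12204$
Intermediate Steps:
$g{\left(u \right)} = u^{\frac{3}{2}}$
$\left(105 + g{\left(4 \right)}\right) \left(-108\right) = \left(105 + 4^{\frac{3}{2}}\right) \left(-108\right) = \left(105 + 8\right) \left(-108\right) = 113 \left(-108\right) = -12204$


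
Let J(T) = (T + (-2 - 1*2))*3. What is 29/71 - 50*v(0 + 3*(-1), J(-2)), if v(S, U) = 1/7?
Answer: -3347/497 ≈ -6.7344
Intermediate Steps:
J(T) = -12 + 3*T (J(T) = (T + (-2 - 2))*3 = (T - 4)*3 = (-4 + T)*3 = -12 + 3*T)
v(S, U) = 1/7 (v(S, U) = 1*(1/7) = 1/7)
29/71 - 50*v(0 + 3*(-1), J(-2)) = 29/71 - 50*1/7 = 29*(1/71) - 50/7 = 29/71 - 50/7 = -3347/497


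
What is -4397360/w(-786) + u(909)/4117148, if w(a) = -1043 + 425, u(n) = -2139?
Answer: 9052290303689/1272198732 ≈ 7115.5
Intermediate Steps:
w(a) = -618
-4397360/w(-786) + u(909)/4117148 = -4397360/(-618) - 2139/4117148 = -4397360*(-1/618) - 2139*1/4117148 = 2198680/309 - 2139/4117148 = 9052290303689/1272198732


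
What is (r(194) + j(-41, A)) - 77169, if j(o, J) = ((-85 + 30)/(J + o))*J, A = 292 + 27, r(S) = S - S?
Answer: -21470527/278 ≈ -77232.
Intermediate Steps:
r(S) = 0
A = 319
j(o, J) = -55*J/(J + o) (j(o, J) = (-55/(J + o))*J = -55*J/(J + o))
(r(194) + j(-41, A)) - 77169 = (0 - 55*319/(319 - 41)) - 77169 = (0 - 55*319/278) - 77169 = (0 - 55*319*1/278) - 77169 = (0 - 17545/278) - 77169 = -17545/278 - 77169 = -21470527/278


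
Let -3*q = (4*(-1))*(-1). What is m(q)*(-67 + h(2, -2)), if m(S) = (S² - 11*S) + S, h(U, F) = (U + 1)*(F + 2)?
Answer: -9112/9 ≈ -1012.4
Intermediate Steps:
h(U, F) = (1 + U)*(2 + F)
q = -4/3 (q = -4*(-1)*(-1)/3 = -(-4)*(-1)/3 = -⅓*4 = -4/3 ≈ -1.3333)
m(S) = S² - 10*S
m(q)*(-67 + h(2, -2)) = (-4*(-10 - 4/3)/3)*(-67 + (2 - 2 + 2*2 - 2*2)) = (-4/3*(-34/3))*(-67 + (2 - 2 + 4 - 4)) = 136*(-67 + 0)/9 = (136/9)*(-67) = -9112/9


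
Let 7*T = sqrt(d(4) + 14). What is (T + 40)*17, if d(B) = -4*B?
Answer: 680 + 17*I*sqrt(2)/7 ≈ 680.0 + 3.4345*I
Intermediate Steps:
T = I*sqrt(2)/7 (T = sqrt(-4*4 + 14)/7 = sqrt(-16 + 14)/7 = sqrt(-2)/7 = (I*sqrt(2))/7 = I*sqrt(2)/7 ≈ 0.20203*I)
(T + 40)*17 = (I*sqrt(2)/7 + 40)*17 = (40 + I*sqrt(2)/7)*17 = 680 + 17*I*sqrt(2)/7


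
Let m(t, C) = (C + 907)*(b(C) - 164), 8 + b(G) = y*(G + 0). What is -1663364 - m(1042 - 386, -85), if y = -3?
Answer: -1731590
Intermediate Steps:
b(G) = -8 - 3*G (b(G) = -8 - 3*(G + 0) = -8 - 3*G)
m(t, C) = (-172 - 3*C)*(907 + C) (m(t, C) = (C + 907)*((-8 - 3*C) - 164) = (907 + C)*(-172 - 3*C) = (-172 - 3*C)*(907 + C))
-1663364 - m(1042 - 386, -85) = -1663364 - (-156004 - 2893*(-85) - 3*(-85)**2) = -1663364 - (-156004 + 245905 - 3*7225) = -1663364 - (-156004 + 245905 - 21675) = -1663364 - 1*68226 = -1663364 - 68226 = -1731590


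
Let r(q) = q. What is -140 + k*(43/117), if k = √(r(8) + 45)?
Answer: -140 + 43*√53/117 ≈ -137.32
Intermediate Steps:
k = √53 (k = √(8 + 45) = √53 ≈ 7.2801)
-140 + k*(43/117) = -140 + √53*(43/117) = -140 + 43*√53/117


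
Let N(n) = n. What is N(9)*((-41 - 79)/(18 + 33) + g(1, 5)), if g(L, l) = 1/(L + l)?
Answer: -669/34 ≈ -19.676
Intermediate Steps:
N(9)*((-41 - 79)/(18 + 33) + g(1, 5)) = 9*((-41 - 79)/(18 + 33) + 1/(1 + 5)) = 9*(-120/51 + 1/6) = 9*(-120*1/51 + 1/6) = 9*(-40/17 + 1/6) = 9*(-223/102) = -669/34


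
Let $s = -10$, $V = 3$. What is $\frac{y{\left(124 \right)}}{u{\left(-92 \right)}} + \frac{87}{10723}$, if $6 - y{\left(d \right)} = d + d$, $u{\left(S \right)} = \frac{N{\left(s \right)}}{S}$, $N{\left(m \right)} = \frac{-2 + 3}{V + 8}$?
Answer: $\frac{2626105679}{10723} \approx 2.449 \cdot 10^{5}$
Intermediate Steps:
$N{\left(m \right)} = \frac{1}{11}$ ($N{\left(m \right)} = \frac{-2 + 3}{3 + 8} = 1 \cdot \frac{1}{11} = \frac{1}{11}$)
$u{\left(S \right)} = \frac{1}{11 S}$
$y{\left(d \right)} = 6 - 2 d$ ($y{\left(d \right)} = 6 - \left(d + d\right) = 6 - 2 d$)
$\frac{y{\left(124 \right)}}{u{\left(-92 \right)}} + \frac{87}{10723} = \frac{6 - 248}{\frac{1}{11} \frac{1}{-92}} + \frac{87}{10723} = \frac{6 - 248}{\frac{1}{11} \left(- \frac{1}{92}\right)} + 87 \cdot \frac{1}{10723} = - \frac{242}{- \frac{1}{1012}} + \frac{87}{10723} = \left(-242\right) \left(-1012\right) + \frac{87}{10723} = 244904 + \frac{87}{10723} = \frac{2626105679}{10723}$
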